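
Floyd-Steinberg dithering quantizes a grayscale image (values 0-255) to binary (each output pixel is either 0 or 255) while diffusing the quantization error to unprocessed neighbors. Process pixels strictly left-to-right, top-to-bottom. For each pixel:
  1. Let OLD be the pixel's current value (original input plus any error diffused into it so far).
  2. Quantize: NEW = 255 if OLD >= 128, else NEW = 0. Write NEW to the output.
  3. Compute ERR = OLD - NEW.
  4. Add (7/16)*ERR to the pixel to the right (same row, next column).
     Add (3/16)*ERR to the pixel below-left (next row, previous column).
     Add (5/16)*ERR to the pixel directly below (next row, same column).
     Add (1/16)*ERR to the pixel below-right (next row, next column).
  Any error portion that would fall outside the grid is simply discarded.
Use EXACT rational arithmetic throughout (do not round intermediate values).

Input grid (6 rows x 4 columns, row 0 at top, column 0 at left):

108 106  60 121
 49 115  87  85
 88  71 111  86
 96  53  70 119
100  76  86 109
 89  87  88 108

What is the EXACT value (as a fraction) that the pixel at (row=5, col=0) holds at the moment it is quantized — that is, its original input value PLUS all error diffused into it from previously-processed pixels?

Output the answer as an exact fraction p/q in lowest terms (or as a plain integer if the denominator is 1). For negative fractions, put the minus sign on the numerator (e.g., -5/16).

Answer: 8433016248755/137438953472

Derivation:
(0,0): OLD=108 → NEW=0, ERR=108
(0,1): OLD=613/4 → NEW=255, ERR=-407/4
(0,2): OLD=991/64 → NEW=0, ERR=991/64
(0,3): OLD=130841/1024 → NEW=0, ERR=130841/1024
(1,0): OLD=4075/64 → NEW=0, ERR=4075/64
(1,1): OLD=61805/512 → NEW=0, ERR=61805/512
(1,2): OLD=2658289/16384 → NEW=255, ERR=-1519631/16384
(1,3): OLD=22365799/262144 → NEW=0, ERR=22365799/262144
(2,0): OLD=1069311/8192 → NEW=255, ERR=-1019649/8192
(2,1): OLD=10710245/262144 → NEW=0, ERR=10710245/262144
(2,2): OLD=64713817/524288 → NEW=0, ERR=64713817/524288
(2,3): OLD=1349446805/8388608 → NEW=255, ERR=-789648235/8388608
(3,0): OLD=271640079/4194304 → NEW=0, ERR=271640079/4194304
(3,1): OLD=7346141265/67108864 → NEW=0, ERR=7346141265/67108864
(3,2): OLD=151792024495/1073741824 → NEW=255, ERR=-122012140625/1073741824
(3,3): OLD=817478475337/17179869184 → NEW=0, ERR=817478475337/17179869184
(4,0): OLD=151143812515/1073741824 → NEW=255, ERR=-122660352605/1073741824
(4,1): OLD=369121164649/8589934592 → NEW=0, ERR=369121164649/8589934592
(4,2): OLD=23379272642121/274877906944 → NEW=0, ERR=23379272642121/274877906944
(4,3): OLD=677205148232143/4398046511104 → NEW=255, ERR=-444296712099377/4398046511104
(5,0): OLD=8433016248755/137438953472 → NEW=0, ERR=8433016248755/137438953472
Target (5,0): original=89, with diffused error = 8433016248755/137438953472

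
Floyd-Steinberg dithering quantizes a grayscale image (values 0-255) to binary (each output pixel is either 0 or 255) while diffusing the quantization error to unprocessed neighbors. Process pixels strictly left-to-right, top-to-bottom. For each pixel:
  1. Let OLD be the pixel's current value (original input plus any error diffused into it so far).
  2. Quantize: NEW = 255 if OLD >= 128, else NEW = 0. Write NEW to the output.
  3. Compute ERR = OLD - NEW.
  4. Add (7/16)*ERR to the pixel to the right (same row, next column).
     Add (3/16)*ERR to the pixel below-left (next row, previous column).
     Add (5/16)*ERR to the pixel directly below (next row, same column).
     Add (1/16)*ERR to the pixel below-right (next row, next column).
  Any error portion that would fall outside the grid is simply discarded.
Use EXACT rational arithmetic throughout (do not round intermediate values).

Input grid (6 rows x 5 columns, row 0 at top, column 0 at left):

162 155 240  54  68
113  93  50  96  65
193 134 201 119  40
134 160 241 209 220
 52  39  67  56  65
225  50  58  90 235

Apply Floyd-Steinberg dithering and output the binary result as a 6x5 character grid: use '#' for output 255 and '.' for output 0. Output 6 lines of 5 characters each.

Answer: #.#..
.#.#.
#.#..
#####
.....
#..##

Derivation:
(0,0): OLD=162 → NEW=255, ERR=-93
(0,1): OLD=1829/16 → NEW=0, ERR=1829/16
(0,2): OLD=74243/256 → NEW=255, ERR=8963/256
(0,3): OLD=283925/4096 → NEW=0, ERR=283925/4096
(0,4): OLD=6443923/65536 → NEW=0, ERR=6443923/65536
(1,0): OLD=26975/256 → NEW=0, ERR=26975/256
(1,1): OLD=359577/2048 → NEW=255, ERR=-162663/2048
(1,2): OLD=3036557/65536 → NEW=0, ERR=3036557/65536
(1,3): OLD=41564873/262144 → NEW=255, ERR=-25281847/262144
(1,4): OLD=242706491/4194304 → NEW=0, ERR=242706491/4194304
(2,0): OLD=6915235/32768 → NEW=255, ERR=-1440605/32768
(2,1): OLD=110329905/1048576 → NEW=0, ERR=110329905/1048576
(2,2): OLD=4000788691/16777216 → NEW=255, ERR=-277401389/16777216
(2,3): OLD=25601654985/268435456 → NEW=0, ERR=25601654985/268435456
(2,4): OLD=402787742527/4294967296 → NEW=0, ERR=402787742527/4294967296
(3,0): OLD=2348639859/16777216 → NEW=255, ERR=-1929550221/16777216
(3,1): OLD=18349709943/134217728 → NEW=255, ERR=-15875810697/134217728
(3,2): OLD=895683078093/4294967296 → NEW=255, ERR=-199533582387/4294967296
(3,3): OLD=2018889553989/8589934592 → NEW=255, ERR=-171543766971/8589934592
(3,4): OLD=33882893779833/137438953472 → NEW=255, ERR=-1164039355527/137438953472
(4,0): OLD=-13140291235/2147483648 → NEW=0, ERR=-13140291235/2147483648
(4,1): OLD=-1136599799843/68719476736 → NEW=0, ERR=-1136599799843/68719476736
(4,2): OLD=37502928386963/1099511627776 → NEW=0, ERR=37502928386963/1099511627776
(4,3): OLD=1058877364710877/17592186044416 → NEW=0, ERR=1058877364710877/17592186044416
(4,4): OLD=24611708216874891/281474976710656 → NEW=0, ERR=24611708216874891/281474976710656
(5,0): OLD=241877870252471/1099511627776 → NEW=255, ERR=-38497594830409/1099511627776
(5,1): OLD=312489555234533/8796093022208 → NEW=0, ERR=312489555234533/8796093022208
(5,2): OLD=26586299238831373/281474976710656 → NEW=0, ERR=26586299238831373/281474976710656
(5,3): OLD=189893531157430403/1125899906842624 → NEW=255, ERR=-97210945087438717/1125899906842624
(5,4): OLD=4112909349795189169/18014398509481984 → NEW=255, ERR=-480762270122716751/18014398509481984
Row 0: #.#..
Row 1: .#.#.
Row 2: #.#..
Row 3: #####
Row 4: .....
Row 5: #..##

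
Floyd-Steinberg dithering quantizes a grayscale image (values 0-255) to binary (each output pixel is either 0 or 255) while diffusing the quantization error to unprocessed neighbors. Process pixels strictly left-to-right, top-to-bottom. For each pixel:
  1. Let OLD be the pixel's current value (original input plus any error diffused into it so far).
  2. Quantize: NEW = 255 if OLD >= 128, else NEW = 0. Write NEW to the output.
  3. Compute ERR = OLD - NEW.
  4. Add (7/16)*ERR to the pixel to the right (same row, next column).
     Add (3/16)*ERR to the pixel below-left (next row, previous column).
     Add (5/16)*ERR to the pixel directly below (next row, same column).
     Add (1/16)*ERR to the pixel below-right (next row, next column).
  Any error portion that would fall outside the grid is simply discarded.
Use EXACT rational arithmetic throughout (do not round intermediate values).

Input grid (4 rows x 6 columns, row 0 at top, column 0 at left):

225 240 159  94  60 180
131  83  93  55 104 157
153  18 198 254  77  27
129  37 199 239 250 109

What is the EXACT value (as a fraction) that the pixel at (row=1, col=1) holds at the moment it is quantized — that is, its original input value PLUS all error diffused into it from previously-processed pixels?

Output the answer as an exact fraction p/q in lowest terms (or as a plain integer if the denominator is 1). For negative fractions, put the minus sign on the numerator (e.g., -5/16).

Answer: 105403/1024

Derivation:
(0,0): OLD=225 → NEW=255, ERR=-30
(0,1): OLD=1815/8 → NEW=255, ERR=-225/8
(0,2): OLD=18777/128 → NEW=255, ERR=-13863/128
(0,3): OLD=95471/2048 → NEW=0, ERR=95471/2048
(0,4): OLD=2634377/32768 → NEW=0, ERR=2634377/32768
(0,5): OLD=112812479/524288 → NEW=255, ERR=-20880961/524288
(1,0): OLD=14893/128 → NEW=0, ERR=14893/128
(1,1): OLD=105403/1024 → NEW=0, ERR=105403/1024
Target (1,1): original=83, with diffused error = 105403/1024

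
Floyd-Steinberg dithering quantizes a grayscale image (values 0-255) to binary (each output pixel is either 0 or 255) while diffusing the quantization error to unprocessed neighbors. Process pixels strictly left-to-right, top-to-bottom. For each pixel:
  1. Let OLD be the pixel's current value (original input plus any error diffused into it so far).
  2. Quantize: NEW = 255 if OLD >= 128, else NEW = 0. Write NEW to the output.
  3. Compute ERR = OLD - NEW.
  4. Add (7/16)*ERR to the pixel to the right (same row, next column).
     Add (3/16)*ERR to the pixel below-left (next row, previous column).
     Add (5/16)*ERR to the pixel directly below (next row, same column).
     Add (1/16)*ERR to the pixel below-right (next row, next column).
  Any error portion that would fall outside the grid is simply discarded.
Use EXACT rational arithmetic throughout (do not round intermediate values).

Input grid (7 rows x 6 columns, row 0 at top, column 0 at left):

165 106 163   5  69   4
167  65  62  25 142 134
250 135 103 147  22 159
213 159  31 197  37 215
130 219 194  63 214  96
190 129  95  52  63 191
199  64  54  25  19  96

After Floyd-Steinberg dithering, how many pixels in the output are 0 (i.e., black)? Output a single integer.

Answer: 23

Derivation:
(0,0): OLD=165 → NEW=255, ERR=-90
(0,1): OLD=533/8 → NEW=0, ERR=533/8
(0,2): OLD=24595/128 → NEW=255, ERR=-8045/128
(0,3): OLD=-46075/2048 → NEW=0, ERR=-46075/2048
(0,4): OLD=1938467/32768 → NEW=0, ERR=1938467/32768
(0,5): OLD=15666421/524288 → NEW=0, ERR=15666421/524288
(1,0): OLD=19375/128 → NEW=255, ERR=-13265/128
(1,1): OLD=23625/1024 → NEW=0, ERR=23625/1024
(1,2): OLD=1716989/32768 → NEW=0, ERR=1716989/32768
(1,3): OLD=6299001/131072 → NEW=0, ERR=6299001/131072
(1,4): OLD=1557835787/8388608 → NEW=255, ERR=-581259253/8388608
(1,5): OLD=15665922013/134217728 → NEW=0, ERR=15665922013/134217728
(2,0): OLD=3636275/16384 → NEW=255, ERR=-541645/16384
(2,1): OLD=68730977/524288 → NEW=255, ERR=-64962463/524288
(2,2): OLD=634332515/8388608 → NEW=0, ERR=634332515/8388608
(2,3): OLD=12440892683/67108864 → NEW=255, ERR=-4671867637/67108864
(2,4): OLD=-11214303839/2147483648 → NEW=0, ERR=-11214303839/2147483648
(2,5): OLD=6489169665911/34359738368 → NEW=255, ERR=-2272563617929/34359738368
(3,0): OLD=1505222915/8388608 → NEW=255, ERR=-633872125/8388608
(3,1): OLD=6666096071/67108864 → NEW=0, ERR=6666096071/67108864
(3,2): OLD=41495585733/536870912 → NEW=0, ERR=41495585733/536870912
(3,3): OLD=7311992249423/34359738368 → NEW=255, ERR=-1449741034417/34359738368
(3,4): OLD=42973240943/274877906944 → NEW=0, ERR=42973240943/274877906944
(3,5): OLD=853542836965409/4398046511104 → NEW=255, ERR=-267959023366111/4398046511104
(4,0): OLD=134229840333/1073741824 → NEW=0, ERR=134229840333/1073741824
(4,1): OLD=5403125801705/17179869184 → NEW=255, ERR=1022259159785/17179869184
(4,2): OLD=133306661650923/549755813888 → NEW=255, ERR=-6881070890517/549755813888
(4,3): OLD=432756400648375/8796093022208 → NEW=0, ERR=432756400648375/8796093022208
(4,4): OLD=31175105186122279/140737488355328 → NEW=255, ERR=-4712954344486361/140737488355328
(4,5): OLD=140330660263164337/2251799813685248 → NEW=0, ERR=140330660263164337/2251799813685248
(5,0): OLD=66031967025355/274877906944 → NEW=255, ERR=-4061899245365/274877906944
(5,1): OLD=1289473341574267/8796093022208 → NEW=255, ERR=-953530379088773/8796093022208
(5,2): OLD=3983264480324217/70368744177664 → NEW=0, ERR=3983264480324217/70368744177664
(5,3): OLD=191579387906610499/2251799813685248 → NEW=0, ERR=191579387906610499/2251799813685248
(5,4): OLD=470701399917196451/4503599627370496 → NEW=0, ERR=470701399917196451/4503599627370496
(5,5): OLD=18310402324272690751/72057594037927936 → NEW=255, ERR=-64284155398932929/72057594037927936
(6,0): OLD=24496265166185553/140737488355328 → NEW=255, ERR=-11391794364423087/140737488355328
(6,1): OLD=9910091666110845/2251799813685248 → NEW=0, ERR=9910091666110845/2251799813685248
(6,2): OLD=745720596052952629/9007199254740992 → NEW=0, ERR=745720596052952629/9007199254740992
(6,3): OLD=15988577885383953665/144115188075855872 → NEW=0, ERR=15988577885383953665/144115188075855872
(6,4): OLD=242918662253128767265/2305843009213693952 → NEW=0, ERR=242918662253128767265/2305843009213693952
(6,5): OLD=5472919149817910595399/36893488147419103232 → NEW=255, ERR=-3934920327773960728761/36893488147419103232
Output grid:
  Row 0: #.#...  (4 black, running=4)
  Row 1: #...#.  (4 black, running=8)
  Row 2: ##.#.#  (2 black, running=10)
  Row 3: #..#.#  (3 black, running=13)
  Row 4: .##.#.  (3 black, running=16)
  Row 5: ##...#  (3 black, running=19)
  Row 6: #....#  (4 black, running=23)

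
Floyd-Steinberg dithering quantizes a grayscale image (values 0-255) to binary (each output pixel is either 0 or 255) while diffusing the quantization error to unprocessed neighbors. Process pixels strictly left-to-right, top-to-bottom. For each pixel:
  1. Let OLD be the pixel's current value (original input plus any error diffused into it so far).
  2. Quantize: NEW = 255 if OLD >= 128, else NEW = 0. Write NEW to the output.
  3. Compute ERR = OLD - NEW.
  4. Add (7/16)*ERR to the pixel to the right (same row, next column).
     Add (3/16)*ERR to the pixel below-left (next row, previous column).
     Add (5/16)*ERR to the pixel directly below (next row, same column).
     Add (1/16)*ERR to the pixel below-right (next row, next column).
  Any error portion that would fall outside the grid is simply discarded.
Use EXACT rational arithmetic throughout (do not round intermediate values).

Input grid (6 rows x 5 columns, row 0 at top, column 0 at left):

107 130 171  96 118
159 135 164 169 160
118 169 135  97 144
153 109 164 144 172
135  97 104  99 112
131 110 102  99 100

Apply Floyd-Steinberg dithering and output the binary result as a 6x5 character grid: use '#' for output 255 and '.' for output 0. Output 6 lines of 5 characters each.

(0,0): OLD=107 → NEW=0, ERR=107
(0,1): OLD=2829/16 → NEW=255, ERR=-1251/16
(0,2): OLD=35019/256 → NEW=255, ERR=-30261/256
(0,3): OLD=181389/4096 → NEW=0, ERR=181389/4096
(0,4): OLD=9002971/65536 → NEW=255, ERR=-7708709/65536
(1,0): OLD=45511/256 → NEW=255, ERR=-19769/256
(1,1): OLD=125553/2048 → NEW=0, ERR=125553/2048
(1,2): OLD=10308677/65536 → NEW=255, ERR=-6403003/65536
(1,3): OLD=29006625/262144 → NEW=0, ERR=29006625/262144
(1,4): OLD=731569731/4194304 → NEW=255, ERR=-337977789/4194304
(2,0): OLD=3452523/32768 → NEW=0, ERR=3452523/32768
(2,1): OLD=221363273/1048576 → NEW=255, ERR=-46023607/1048576
(2,2): OLD=1842881307/16777216 → NEW=0, ERR=1842881307/16777216
(2,3): OLD=42525626145/268435456 → NEW=255, ERR=-25925415135/268435456
(2,4): OLD=358547276199/4294967296 → NEW=0, ERR=358547276199/4294967296
(3,0): OLD=2981246907/16777216 → NEW=255, ERR=-1296943173/16777216
(3,1): OLD=11897654815/134217728 → NEW=0, ERR=11897654815/134217728
(3,2): OLD=928814019717/4294967296 → NEW=255, ERR=-166402640763/4294967296
(3,3): OLD=1025521549629/8589934592 → NEW=0, ERR=1025521549629/8589934592
(3,4): OLD=33574010322257/137438953472 → NEW=255, ERR=-1472922813103/137438953472
(4,0): OLD=273725530005/2147483648 → NEW=0, ERR=273725530005/2147483648
(4,1): OLD=11570346059285/68719476736 → NEW=255, ERR=-5953120508395/68719476736
(4,2): OLD=90069270925275/1099511627776 → NEW=0, ERR=90069270925275/1099511627776
(4,3): OLD=2950495883086869/17592186044416 → NEW=255, ERR=-1535511558239211/17592186044416
(4,4): OLD=21934214017173267/281474976710656 → NEW=0, ERR=21934214017173267/281474976710656
(5,0): OLD=169972746514271/1099511627776 → NEW=255, ERR=-110402718568609/1099511627776
(5,1): OLD=548213539186141/8796093022208 → NEW=0, ERR=548213539186141/8796093022208
(5,2): OLD=37460445322248133/281474976710656 → NEW=255, ERR=-34315673738969147/281474976710656
(5,3): OLD=42916524421537099/1125899906842624 → NEW=0, ERR=42916524421537099/1125899906842624
(5,4): OLD=2442267062515113929/18014398509481984 → NEW=255, ERR=-2151404557402791991/18014398509481984
Row 0: .##.#
Row 1: #.#.#
Row 2: .#.#.
Row 3: #.#.#
Row 4: .#.#.
Row 5: #.#.#

Answer: .##.#
#.#.#
.#.#.
#.#.#
.#.#.
#.#.#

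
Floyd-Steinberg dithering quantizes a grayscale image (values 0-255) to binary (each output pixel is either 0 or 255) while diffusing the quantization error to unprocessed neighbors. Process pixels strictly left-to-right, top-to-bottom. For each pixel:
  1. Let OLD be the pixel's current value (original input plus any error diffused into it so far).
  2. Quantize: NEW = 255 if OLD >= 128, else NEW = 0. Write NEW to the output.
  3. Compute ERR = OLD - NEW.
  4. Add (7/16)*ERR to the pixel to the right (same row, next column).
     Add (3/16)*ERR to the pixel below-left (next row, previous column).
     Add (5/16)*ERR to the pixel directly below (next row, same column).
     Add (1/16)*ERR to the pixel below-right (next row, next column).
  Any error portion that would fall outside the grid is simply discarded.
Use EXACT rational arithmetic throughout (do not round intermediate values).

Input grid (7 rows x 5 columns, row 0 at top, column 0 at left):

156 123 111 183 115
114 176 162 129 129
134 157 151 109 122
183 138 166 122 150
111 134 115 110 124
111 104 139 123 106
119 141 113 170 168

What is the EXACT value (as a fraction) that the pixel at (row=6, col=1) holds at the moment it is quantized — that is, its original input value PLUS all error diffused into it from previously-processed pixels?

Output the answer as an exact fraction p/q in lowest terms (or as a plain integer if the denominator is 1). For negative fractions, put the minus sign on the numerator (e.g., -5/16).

(0,0): OLD=156 → NEW=255, ERR=-99
(0,1): OLD=1275/16 → NEW=0, ERR=1275/16
(0,2): OLD=37341/256 → NEW=255, ERR=-27939/256
(0,3): OLD=553995/4096 → NEW=255, ERR=-490485/4096
(0,4): OLD=4103245/65536 → NEW=0, ERR=4103245/65536
(1,0): OLD=25089/256 → NEW=0, ERR=25089/256
(1,1): OLD=444679/2048 → NEW=255, ERR=-77561/2048
(1,2): OLD=6150803/65536 → NEW=0, ERR=6150803/65536
(1,3): OLD=36060119/262144 → NEW=255, ERR=-30786601/262144
(1,4): OLD=376232869/4194304 → NEW=0, ERR=376232869/4194304
(2,0): OLD=5161789/32768 → NEW=255, ERR=-3194051/32768
(2,1): OLD=132375151/1048576 → NEW=0, ERR=132375151/1048576
(2,2): OLD=3542899469/16777216 → NEW=255, ERR=-735290611/16777216
(2,3): OLD=20350118103/268435456 → NEW=0, ERR=20350118103/268435456
(2,4): OLD=755305875489/4294967296 → NEW=255, ERR=-339910784991/4294967296
(3,0): OLD=2956307821/16777216 → NEW=255, ERR=-1321882259/16777216
(3,1): OLD=17269851625/134217728 → NEW=255, ERR=-16955669015/134217728
(3,2): OLD=511700349011/4294967296 → NEW=0, ERR=511700349011/4294967296
(3,3): OLD=1548215162715/8589934592 → NEW=255, ERR=-642218158245/8589934592
(3,4): OLD=13372411842471/137438953472 → NEW=0, ERR=13372411842471/137438953472
(4,0): OLD=134628387523/2147483648 → NEW=0, ERR=134628387523/2147483648
(4,1): OLD=9576999454275/68719476736 → NEW=255, ERR=-7946467113405/68719476736
(4,2): OLD=87660056987725/1099511627776 → NEW=0, ERR=87660056987725/1099511627776
(4,3): OLD=2589674416089155/17592186044416 → NEW=255, ERR=-1896333025236925/17592186044416
(4,4): OLD=28871646726558549/281474976710656 → NEW=0, ERR=28871646726558549/281474976710656
(5,0): OLD=119746931346601/1099511627776 → NEW=0, ERR=119746931346601/1099511627776
(5,1): OLD=1182004202174011/8796093022208 → NEW=255, ERR=-1060999518489029/8796093022208
(5,2): OLD=23560538406210323/281474976710656 → NEW=0, ERR=23560538406210323/281474976710656
(5,3): OLD=169053948939905629/1125899906842624 → NEW=255, ERR=-118050527304963491/1125899906842624
(5,4): OLD=1539240171786353647/18014398509481984 → NEW=0, ERR=1539240171786353647/18014398509481984
(6,0): OLD=18354639812680985/140737488355328 → NEW=255, ERR=-17533419717927655/140737488355328
(6,1): OLD=321116578093368951/4503599627370496 → NEW=0, ERR=321116578093368951/4503599627370496
Target (6,1): original=141, with diffused error = 321116578093368951/4503599627370496

Answer: 321116578093368951/4503599627370496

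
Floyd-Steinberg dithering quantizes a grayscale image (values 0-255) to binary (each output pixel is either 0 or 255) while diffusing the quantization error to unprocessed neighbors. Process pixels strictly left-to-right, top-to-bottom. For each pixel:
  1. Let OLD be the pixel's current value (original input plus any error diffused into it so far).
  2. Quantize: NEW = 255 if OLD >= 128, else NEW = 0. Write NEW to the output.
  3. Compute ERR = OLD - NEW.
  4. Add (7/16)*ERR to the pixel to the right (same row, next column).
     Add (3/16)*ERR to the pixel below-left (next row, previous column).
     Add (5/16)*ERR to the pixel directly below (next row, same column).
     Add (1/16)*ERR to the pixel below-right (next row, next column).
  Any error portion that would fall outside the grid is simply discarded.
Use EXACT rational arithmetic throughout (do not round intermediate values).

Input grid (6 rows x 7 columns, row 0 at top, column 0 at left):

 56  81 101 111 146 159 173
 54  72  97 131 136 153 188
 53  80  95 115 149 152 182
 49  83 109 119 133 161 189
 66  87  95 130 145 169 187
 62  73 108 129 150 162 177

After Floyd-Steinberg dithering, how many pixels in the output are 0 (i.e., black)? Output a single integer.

Answer: 22

Derivation:
(0,0): OLD=56 → NEW=0, ERR=56
(0,1): OLD=211/2 → NEW=0, ERR=211/2
(0,2): OLD=4709/32 → NEW=255, ERR=-3451/32
(0,3): OLD=32675/512 → NEW=0, ERR=32675/512
(0,4): OLD=1424757/8192 → NEW=255, ERR=-664203/8192
(0,5): OLD=16191027/131072 → NEW=0, ERR=16191027/131072
(0,6): OLD=476144485/2097152 → NEW=255, ERR=-58629275/2097152
(1,0): OLD=2921/32 → NEW=0, ERR=2921/32
(1,1): OLD=32815/256 → NEW=255, ERR=-32465/256
(1,2): OLD=216075/8192 → NEW=0, ERR=216075/8192
(1,3): OLD=4605223/32768 → NEW=255, ERR=-3750617/32768
(1,4): OLD=183997037/2097152 → NEW=0, ERR=183997037/2097152
(1,5): OLD=3685582861/16777216 → NEW=255, ERR=-592607219/16777216
(1,6): OLD=46044895651/268435456 → NEW=255, ERR=-22406145629/268435456
(2,0): OLD=236533/4096 → NEW=0, ERR=236533/4096
(2,1): OLD=9998823/131072 → NEW=0, ERR=9998823/131072
(2,2): OLD=224877717/2097152 → NEW=0, ERR=224877717/2097152
(2,3): OLD=2420006285/16777216 → NEW=255, ERR=-1858183795/16777216
(2,4): OLD=15325670149/134217728 → NEW=0, ERR=15325670149/134217728
(2,5): OLD=776319017407/4294967296 → NEW=255, ERR=-318897643073/4294967296
(2,6): OLD=8330462166057/68719476736 → NEW=0, ERR=8330462166057/68719476736
(3,0): OLD=170602197/2097152 → NEW=0, ERR=170602197/2097152
(3,1): OLD=2787438561/16777216 → NEW=255, ERR=-1490751519/16777216
(3,2): OLD=11762305355/134217728 → NEW=0, ERR=11762305355/134217728
(3,3): OLD=80982131033/536870912 → NEW=255, ERR=-55919951527/536870912
(3,4): OLD=7027892363477/68719476736 → NEW=0, ERR=7027892363477/68719476736
(3,5): OLD=116771468392447/549755813888 → NEW=255, ERR=-23416264148993/549755813888
(3,6): OLD=1790947320483297/8796093022208 → NEW=255, ERR=-452056400179743/8796093022208
(4,0): OLD=20068573419/268435456 → NEW=0, ERR=20068573419/268435456
(4,1): OLD=487292960511/4294967296 → NEW=0, ERR=487292960511/4294967296
(4,2): OLD=10097658644785/68719476736 → NEW=255, ERR=-7425807922895/68719476736
(4,3): OLD=41136532302763/549755813888 → NEW=0, ERR=41136532302763/549755813888
(4,4): OLD=858497043033977/4398046511104 → NEW=255, ERR=-263004817297543/4398046511104
(4,5): OLD=17772667979951217/140737488355328 → NEW=0, ERR=17772667979951217/140737488355328
(4,6): OLD=503336165382278247/2251799813685248 → NEW=255, ERR=-70872787107459993/2251799813685248
(5,0): OLD=7327972312685/68719476736 → NEW=0, ERR=7327972312685/68719476736
(5,1): OLD=76701861441951/549755813888 → NEW=255, ERR=-63485871099489/549755813888
(5,2): OLD=197163863819969/4398046511104 → NEW=0, ERR=197163863819969/4398046511104
(5,3): OLD=5419455089405525/35184372088832 → NEW=255, ERR=-3552559793246635/35184372088832
(5,4): OLD=260066483283635519/2251799813685248 → NEW=0, ERR=260066483283635519/2251799813685248
(5,5): OLD=4365833555337493407/18014398509481984 → NEW=255, ERR=-227838064580412513/18014398509481984
(5,6): OLD=48861900143925447153/288230376151711744 → NEW=255, ERR=-24636845774761047567/288230376151711744
Output grid:
  Row 0: ..#.#.#  (4 black, running=4)
  Row 1: .#.#.##  (3 black, running=7)
  Row 2: ...#.#.  (5 black, running=12)
  Row 3: .#.#.##  (3 black, running=15)
  Row 4: ..#.#.#  (4 black, running=19)
  Row 5: .#.#.##  (3 black, running=22)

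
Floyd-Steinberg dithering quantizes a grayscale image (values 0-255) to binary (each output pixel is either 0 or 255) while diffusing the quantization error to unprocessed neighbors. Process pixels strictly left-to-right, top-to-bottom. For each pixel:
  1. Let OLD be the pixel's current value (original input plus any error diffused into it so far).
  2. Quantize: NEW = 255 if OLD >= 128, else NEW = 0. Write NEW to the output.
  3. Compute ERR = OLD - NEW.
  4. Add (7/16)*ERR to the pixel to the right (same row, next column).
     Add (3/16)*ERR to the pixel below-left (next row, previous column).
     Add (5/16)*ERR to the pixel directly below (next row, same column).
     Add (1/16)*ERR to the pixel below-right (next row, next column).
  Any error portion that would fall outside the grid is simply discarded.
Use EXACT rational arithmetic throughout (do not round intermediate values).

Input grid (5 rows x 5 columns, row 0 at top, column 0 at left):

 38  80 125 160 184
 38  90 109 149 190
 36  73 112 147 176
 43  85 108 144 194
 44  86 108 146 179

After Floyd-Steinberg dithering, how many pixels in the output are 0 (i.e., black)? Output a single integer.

(0,0): OLD=38 → NEW=0, ERR=38
(0,1): OLD=773/8 → NEW=0, ERR=773/8
(0,2): OLD=21411/128 → NEW=255, ERR=-11229/128
(0,3): OLD=249077/2048 → NEW=0, ERR=249077/2048
(0,4): OLD=7772851/32768 → NEW=255, ERR=-582989/32768
(1,0): OLD=8703/128 → NEW=0, ERR=8703/128
(1,1): OLD=139129/1024 → NEW=255, ERR=-121991/1024
(1,2): OLD=1910637/32768 → NEW=0, ERR=1910637/32768
(1,3): OLD=26698985/131072 → NEW=255, ERR=-6724375/131072
(1,4): OLD=355669403/2097152 → NEW=255, ERR=-179104357/2097152
(2,0): OLD=571971/16384 → NEW=0, ERR=571971/16384
(2,1): OLD=34721937/524288 → NEW=0, ERR=34721937/524288
(2,2): OLD=1192276723/8388608 → NEW=255, ERR=-946818317/8388608
(2,3): OLD=9290348585/134217728 → NEW=0, ERR=9290348585/134217728
(2,4): OLD=378790407903/2147483648 → NEW=255, ERR=-168817922337/2147483648
(3,0): OLD=556391315/8388608 → NEW=0, ERR=556391315/8388608
(3,1): OLD=7766697623/67108864 → NEW=0, ERR=7766697623/67108864
(3,2): OLD=301676396973/2147483648 → NEW=255, ERR=-245931933267/2147483648
(3,3): OLD=402583427845/4294967296 → NEW=0, ERR=402583427845/4294967296
(3,4): OLD=14758774413049/68719476736 → NEW=255, ERR=-2764692154631/68719476736
(4,0): OLD=92800385725/1073741824 → NEW=0, ERR=92800385725/1073741824
(4,1): OLD=4901454896317/34359738368 → NEW=255, ERR=-3860278387523/34359738368
(4,2): OLD=26315675977139/549755813888 → NEW=0, ERR=26315675977139/549755813888
(4,3): OLD=1596781520275645/8796093022208 → NEW=255, ERR=-646222200387395/8796093022208
(4,4): OLD=19723542894154667/140737488355328 → NEW=255, ERR=-16164516636453973/140737488355328
Output grid:
  Row 0: ..#.#  (3 black, running=3)
  Row 1: .#.##  (2 black, running=5)
  Row 2: ..#.#  (3 black, running=8)
  Row 3: ..#.#  (3 black, running=11)
  Row 4: .#.##  (2 black, running=13)

Answer: 13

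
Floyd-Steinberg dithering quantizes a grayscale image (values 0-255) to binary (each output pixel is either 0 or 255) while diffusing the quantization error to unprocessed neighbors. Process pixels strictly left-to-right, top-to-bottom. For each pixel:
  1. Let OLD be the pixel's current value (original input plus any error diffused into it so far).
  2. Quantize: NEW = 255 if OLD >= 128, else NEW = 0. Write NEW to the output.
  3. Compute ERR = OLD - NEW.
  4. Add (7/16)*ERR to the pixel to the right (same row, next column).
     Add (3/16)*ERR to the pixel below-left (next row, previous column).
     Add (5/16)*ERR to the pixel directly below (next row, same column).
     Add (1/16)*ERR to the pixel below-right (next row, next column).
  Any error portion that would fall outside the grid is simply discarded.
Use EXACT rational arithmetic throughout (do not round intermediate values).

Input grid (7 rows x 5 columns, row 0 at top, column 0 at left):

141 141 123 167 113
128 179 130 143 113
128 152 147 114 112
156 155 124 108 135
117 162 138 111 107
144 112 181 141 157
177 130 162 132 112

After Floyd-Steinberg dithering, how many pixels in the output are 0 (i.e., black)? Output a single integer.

Answer: 16

Derivation:
(0,0): OLD=141 → NEW=255, ERR=-114
(0,1): OLD=729/8 → NEW=0, ERR=729/8
(0,2): OLD=20847/128 → NEW=255, ERR=-11793/128
(0,3): OLD=259465/2048 → NEW=0, ERR=259465/2048
(0,4): OLD=5519039/32768 → NEW=255, ERR=-2836801/32768
(1,0): OLD=14011/128 → NEW=0, ERR=14011/128
(1,1): OLD=236509/1024 → NEW=255, ERR=-24611/1024
(1,2): OLD=3936865/32768 → NEW=0, ERR=3936865/32768
(1,3): OLD=27939757/131072 → NEW=255, ERR=-5483603/131072
(1,4): OLD=158462695/2097152 → NEW=0, ERR=158462695/2097152
(2,0): OLD=2583759/16384 → NEW=255, ERR=-1594161/16384
(2,1): OLD=68833173/524288 → NEW=255, ERR=-64860267/524288
(2,2): OLD=1015648639/8388608 → NEW=0, ERR=1015648639/8388608
(2,3): OLD=23564998285/134217728 → NEW=255, ERR=-10660522355/134217728
(2,4): OLD=210987365019/2147483648 → NEW=0, ERR=210987365019/2147483648
(3,0): OLD=858976287/8388608 → NEW=0, ERR=858976287/8388608
(3,1): OLD=11929247987/67108864 → NEW=255, ERR=-5183512333/67108864
(3,2): OLD=226384895393/2147483648 → NEW=0, ERR=226384895393/2147483648
(3,3): OLD=666959046217/4294967296 → NEW=255, ERR=-428257614263/4294967296
(3,4): OLD=8048062994349/68719476736 → NEW=0, ERR=8048062994349/68719476736
(4,0): OLD=144436307889/1073741824 → NEW=255, ERR=-129367857231/1073741824
(4,1): OLD=3824818256753/34359738368 → NEW=0, ERR=3824818256753/34359738368
(4,2): OLD=107818680688447/549755813888 → NEW=255, ERR=-32369051852993/549755813888
(4,3): OLD=726806134450801/8796093022208 → NEW=0, ERR=726806134450801/8796093022208
(4,4): OLD=24420242917548439/140737488355328 → NEW=255, ERR=-11467816613060201/140737488355328
(5,0): OLD=69940434813171/549755813888 → NEW=0, ERR=69940434813171/549755813888
(5,1): OLD=808693712129241/4398046511104 → NEW=255, ERR=-312808148202279/4398046511104
(5,2): OLD=21664219046324193/140737488355328 → NEW=255, ERR=-14223840484284447/140737488355328
(5,3): OLD=58347863495536527/562949953421312 → NEW=0, ERR=58347863495536527/562949953421312
(5,4): OLD=1639724587806738677/9007199254740992 → NEW=255, ERR=-657111222152214283/9007199254740992
(6,0): OLD=14314460667366531/70368744177664 → NEW=255, ERR=-3629569097937789/70368744177664
(6,1): OLD=167103934554906989/2251799813685248 → NEW=0, ERR=167103934554906989/2251799813685248
(6,2): OLD=6408502010280627455/36028797018963968 → NEW=255, ERR=-2778841229555184385/36028797018963968
(6,3): OLD=63785609185933908533/576460752303423488 → NEW=0, ERR=63785609185933908533/576460752303423488
(6,4): OLD=1328989553559993083315/9223372036854775808 → NEW=255, ERR=-1022970315837974747725/9223372036854775808
Output grid:
  Row 0: #.#.#  (2 black, running=2)
  Row 1: .#.#.  (3 black, running=5)
  Row 2: ##.#.  (2 black, running=7)
  Row 3: .#.#.  (3 black, running=10)
  Row 4: #.#.#  (2 black, running=12)
  Row 5: .##.#  (2 black, running=14)
  Row 6: #.#.#  (2 black, running=16)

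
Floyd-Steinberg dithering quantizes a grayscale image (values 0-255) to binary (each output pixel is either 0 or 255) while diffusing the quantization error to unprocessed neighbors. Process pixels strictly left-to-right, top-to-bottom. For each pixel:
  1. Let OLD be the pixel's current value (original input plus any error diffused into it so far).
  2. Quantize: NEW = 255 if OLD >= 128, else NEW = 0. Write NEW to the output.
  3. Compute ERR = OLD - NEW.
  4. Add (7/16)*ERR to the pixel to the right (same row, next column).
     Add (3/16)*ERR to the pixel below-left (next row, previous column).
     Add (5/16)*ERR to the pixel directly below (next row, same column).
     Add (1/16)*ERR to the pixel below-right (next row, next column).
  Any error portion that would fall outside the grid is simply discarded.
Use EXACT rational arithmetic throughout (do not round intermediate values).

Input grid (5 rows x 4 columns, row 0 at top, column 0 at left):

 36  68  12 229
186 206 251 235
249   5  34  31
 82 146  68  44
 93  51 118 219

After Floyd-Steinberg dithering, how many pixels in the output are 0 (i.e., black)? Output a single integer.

Answer: 11

Derivation:
(0,0): OLD=36 → NEW=0, ERR=36
(0,1): OLD=335/4 → NEW=0, ERR=335/4
(0,2): OLD=3113/64 → NEW=0, ERR=3113/64
(0,3): OLD=256287/1024 → NEW=255, ERR=-4833/1024
(1,0): OLD=13629/64 → NEW=255, ERR=-2691/64
(1,1): OLD=115275/512 → NEW=255, ERR=-15285/512
(1,2): OLD=4218695/16384 → NEW=255, ERR=40775/16384
(1,3): OLD=62299553/262144 → NEW=255, ERR=-4547167/262144
(2,0): OLD=1886313/8192 → NEW=255, ERR=-202647/8192
(2,1): OLD=-4538509/262144 → NEW=0, ERR=-4538509/262144
(2,2): OLD=11578919/524288 → NEW=0, ERR=11578919/524288
(2,3): OLD=296932411/8388608 → NEW=0, ERR=296932411/8388608
(3,0): OLD=297893881/4194304 → NEW=0, ERR=297893881/4194304
(3,1): OLD=11694209383/67108864 → NEW=255, ERR=-5418550937/67108864
(3,2): OLD=48459615193/1073741824 → NEW=0, ERR=48459615193/1073741824
(3,3): OLD=1308881919599/17179869184 → NEW=0, ERR=1308881919599/17179869184
(4,0): OLD=107433847301/1073741824 → NEW=0, ERR=107433847301/1073741824
(4,1): OLD=708182931823/8589934592 → NEW=0, ERR=708182931823/8589934592
(4,2): OLD=48766419999279/274877906944 → NEW=255, ERR=-21327446271441/274877906944
(4,3): OLD=930996277089017/4398046511104 → NEW=255, ERR=-190505583242503/4398046511104
Output grid:
  Row 0: ...#  (3 black, running=3)
  Row 1: ####  (0 black, running=3)
  Row 2: #...  (3 black, running=6)
  Row 3: .#..  (3 black, running=9)
  Row 4: ..##  (2 black, running=11)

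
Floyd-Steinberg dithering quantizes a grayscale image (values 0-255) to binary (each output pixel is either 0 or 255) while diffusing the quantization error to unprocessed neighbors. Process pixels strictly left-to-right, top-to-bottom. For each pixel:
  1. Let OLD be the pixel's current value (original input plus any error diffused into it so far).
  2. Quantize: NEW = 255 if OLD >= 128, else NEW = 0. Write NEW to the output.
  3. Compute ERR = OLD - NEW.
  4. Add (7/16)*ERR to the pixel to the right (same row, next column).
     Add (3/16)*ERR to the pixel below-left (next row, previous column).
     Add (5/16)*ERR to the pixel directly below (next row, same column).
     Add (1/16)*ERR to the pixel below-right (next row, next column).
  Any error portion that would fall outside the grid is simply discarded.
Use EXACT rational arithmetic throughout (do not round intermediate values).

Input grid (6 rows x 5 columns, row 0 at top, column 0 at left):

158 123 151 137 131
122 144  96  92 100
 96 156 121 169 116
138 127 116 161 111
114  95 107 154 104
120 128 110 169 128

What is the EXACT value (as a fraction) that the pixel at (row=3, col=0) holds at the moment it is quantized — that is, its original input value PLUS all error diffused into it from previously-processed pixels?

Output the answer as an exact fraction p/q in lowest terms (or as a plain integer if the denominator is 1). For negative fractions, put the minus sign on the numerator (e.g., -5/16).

Answer: 2795800431/16777216

Derivation:
(0,0): OLD=158 → NEW=255, ERR=-97
(0,1): OLD=1289/16 → NEW=0, ERR=1289/16
(0,2): OLD=47679/256 → NEW=255, ERR=-17601/256
(0,3): OLD=437945/4096 → NEW=0, ERR=437945/4096
(0,4): OLD=11650831/65536 → NEW=255, ERR=-5060849/65536
(1,0): OLD=27339/256 → NEW=0, ERR=27339/256
(1,1): OLD=403341/2048 → NEW=255, ERR=-118899/2048
(1,2): OLD=4862609/65536 → NEW=0, ERR=4862609/65536
(1,3): OLD=36463613/262144 → NEW=255, ERR=-30383107/262144
(1,4): OLD=133560151/4194304 → NEW=0, ERR=133560151/4194304
(2,0): OLD=3882591/32768 → NEW=0, ERR=3882591/32768
(2,1): OLD=220496901/1048576 → NEW=255, ERR=-46889979/1048576
(2,2): OLD=1665348431/16777216 → NEW=0, ERR=1665348431/16777216
(2,3): OLD=50147986557/268435456 → NEW=255, ERR=-18303054723/268435456
(2,4): OLD=381721770027/4294967296 → NEW=0, ERR=381721770027/4294967296
(3,0): OLD=2795800431/16777216 → NEW=255, ERR=-1482389649/16777216
Target (3,0): original=138, with diffused error = 2795800431/16777216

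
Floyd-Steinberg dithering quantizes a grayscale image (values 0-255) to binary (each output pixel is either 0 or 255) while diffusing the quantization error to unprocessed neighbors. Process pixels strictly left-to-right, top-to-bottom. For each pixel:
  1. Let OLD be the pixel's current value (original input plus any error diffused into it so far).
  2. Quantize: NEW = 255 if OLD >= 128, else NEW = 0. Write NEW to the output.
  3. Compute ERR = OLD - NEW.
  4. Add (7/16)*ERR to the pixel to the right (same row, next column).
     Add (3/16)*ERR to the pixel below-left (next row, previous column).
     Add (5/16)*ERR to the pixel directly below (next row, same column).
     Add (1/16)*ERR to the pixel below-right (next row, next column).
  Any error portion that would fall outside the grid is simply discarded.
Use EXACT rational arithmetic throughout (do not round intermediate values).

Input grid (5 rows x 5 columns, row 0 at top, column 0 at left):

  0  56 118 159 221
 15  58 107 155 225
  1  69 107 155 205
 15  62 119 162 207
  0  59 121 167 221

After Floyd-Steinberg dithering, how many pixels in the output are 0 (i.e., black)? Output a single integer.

Answer: 14

Derivation:
(0,0): OLD=0 → NEW=0, ERR=0
(0,1): OLD=56 → NEW=0, ERR=56
(0,2): OLD=285/2 → NEW=255, ERR=-225/2
(0,3): OLD=3513/32 → NEW=0, ERR=3513/32
(0,4): OLD=137743/512 → NEW=255, ERR=7183/512
(1,0): OLD=51/2 → NEW=0, ERR=51/2
(1,1): OLD=1049/16 → NEW=0, ERR=1049/16
(1,2): OLD=63801/512 → NEW=0, ERR=63801/512
(1,3): OLD=490339/2048 → NEW=255, ERR=-31901/2048
(1,4): OLD=7517985/32768 → NEW=255, ERR=-837855/32768
(2,0): OLD=5443/256 → NEW=0, ERR=5443/256
(2,1): OLD=1013749/8192 → NEW=0, ERR=1013749/8192
(2,2): OLD=26379303/131072 → NEW=255, ERR=-7044057/131072
(2,3): OLD=271820637/2097152 → NEW=255, ERR=-262953123/2097152
(2,4): OLD=4737206475/33554432 → NEW=255, ERR=-3819173685/33554432
(3,0): OLD=5878207/131072 → NEW=0, ERR=5878207/131072
(3,1): OLD=116962719/1048576 → NEW=0, ERR=116962719/1048576
(3,2): OLD=4537591289/33554432 → NEW=255, ERR=-4018788871/33554432
(3,3): OLD=383508065/8388608 → NEW=0, ERR=383508065/8388608
(3,4): OLD=98567386211/536870912 → NEW=255, ERR=-38334696349/536870912
(4,0): OLD=586016437/16777216 → NEW=0, ERR=586016437/16777216
(4,1): OLD=48042103345/536870912 → NEW=0, ERR=48042103345/536870912
(4,2): OLD=1187692159975/8589934592 → NEW=255, ERR=-1002741160985/8589934592
(4,3): OLD=15027803020001/137438953472 → NEW=0, ERR=15027803020001/137438953472
(4,4): OLD=548393745427239/2199023255552 → NEW=255, ERR=-12357184738521/2199023255552
Output grid:
  Row 0: ..#.#  (3 black, running=3)
  Row 1: ...##  (3 black, running=6)
  Row 2: ..###  (2 black, running=8)
  Row 3: ..#.#  (3 black, running=11)
  Row 4: ..#.#  (3 black, running=14)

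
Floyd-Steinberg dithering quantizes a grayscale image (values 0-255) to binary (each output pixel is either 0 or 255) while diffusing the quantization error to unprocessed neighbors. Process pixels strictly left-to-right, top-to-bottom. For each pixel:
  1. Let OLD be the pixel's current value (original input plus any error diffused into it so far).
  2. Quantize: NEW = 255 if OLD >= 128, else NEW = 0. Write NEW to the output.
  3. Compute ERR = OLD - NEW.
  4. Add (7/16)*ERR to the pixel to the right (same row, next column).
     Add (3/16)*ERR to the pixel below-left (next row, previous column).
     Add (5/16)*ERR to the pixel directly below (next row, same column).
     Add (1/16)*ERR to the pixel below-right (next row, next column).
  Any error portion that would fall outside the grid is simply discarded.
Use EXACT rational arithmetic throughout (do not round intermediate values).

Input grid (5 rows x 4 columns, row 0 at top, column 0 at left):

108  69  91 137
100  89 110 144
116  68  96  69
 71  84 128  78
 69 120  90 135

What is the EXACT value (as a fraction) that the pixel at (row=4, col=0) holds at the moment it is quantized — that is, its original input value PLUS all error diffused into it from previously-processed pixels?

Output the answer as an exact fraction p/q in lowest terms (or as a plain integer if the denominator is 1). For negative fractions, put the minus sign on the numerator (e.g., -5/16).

Answer: 123497517467/1073741824

Derivation:
(0,0): OLD=108 → NEW=0, ERR=108
(0,1): OLD=465/4 → NEW=0, ERR=465/4
(0,2): OLD=9079/64 → NEW=255, ERR=-7241/64
(0,3): OLD=89601/1024 → NEW=0, ERR=89601/1024
(1,0): OLD=9955/64 → NEW=255, ERR=-6365/64
(1,1): OLD=34485/512 → NEW=0, ERR=34485/512
(1,2): OLD=2093593/16384 → NEW=0, ERR=2093593/16384
(1,3): OLD=57718271/262144 → NEW=255, ERR=-9128449/262144
(2,0): OLD=799127/8192 → NEW=0, ERR=799127/8192
(2,1): OLD=39182509/262144 → NEW=255, ERR=-27664211/262144
(2,2): OLD=45845265/524288 → NEW=0, ERR=45845265/524288
(2,3): OLD=875441293/8388608 → NEW=0, ERR=875441293/8388608
(3,0): OLD=342663271/4194304 → NEW=0, ERR=342663271/4194304
(3,1): OLD=7332089977/67108864 → NEW=0, ERR=7332089977/67108864
(3,2): OLD=232033105927/1073741824 → NEW=255, ERR=-41771059193/1073741824
(3,3): OLD=1701805912241/17179869184 → NEW=0, ERR=1701805912241/17179869184
(4,0): OLD=123497517467/1073741824 → NEW=0, ERR=123497517467/1073741824
Target (4,0): original=69, with diffused error = 123497517467/1073741824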